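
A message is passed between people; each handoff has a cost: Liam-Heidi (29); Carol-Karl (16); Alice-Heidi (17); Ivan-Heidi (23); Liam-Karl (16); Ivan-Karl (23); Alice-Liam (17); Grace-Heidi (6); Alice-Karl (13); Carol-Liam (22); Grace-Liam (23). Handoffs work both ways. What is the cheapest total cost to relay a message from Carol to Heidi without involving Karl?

Paths from Carol to Heidi avoiding Karl:
Carol-Liam-Grace-Heidi: 22 + 23 + 6 = 51
Carol-Liam-Heidi: 22 + 29 = 51
Carol-Liam-Alice-Heidi: 22 + 17 + 17 = 56
The minimum is 51.

51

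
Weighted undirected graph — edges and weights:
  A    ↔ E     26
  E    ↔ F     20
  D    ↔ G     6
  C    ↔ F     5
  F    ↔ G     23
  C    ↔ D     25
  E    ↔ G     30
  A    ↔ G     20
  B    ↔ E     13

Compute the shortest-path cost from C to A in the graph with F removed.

51

Candidate routes:
C → D → G → E → A: 25 + 6 + 30 + 26 = 87
C → D → G → A: 25 + 6 + 20 = 51
Best route has total 51.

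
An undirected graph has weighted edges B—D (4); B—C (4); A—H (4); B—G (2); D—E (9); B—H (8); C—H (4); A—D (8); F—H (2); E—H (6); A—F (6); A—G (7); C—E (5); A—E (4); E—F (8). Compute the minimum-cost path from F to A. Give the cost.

Some routes from F to A:
F→H→A: 2 + 4 = 6
F→H→E→A: 2 + 6 + 4 = 12
F→E→A: 8 + 4 = 12
F→A: 6
F→H→C→E→A: 2 + 4 + 5 + 4 = 15
Shortest: 6.

6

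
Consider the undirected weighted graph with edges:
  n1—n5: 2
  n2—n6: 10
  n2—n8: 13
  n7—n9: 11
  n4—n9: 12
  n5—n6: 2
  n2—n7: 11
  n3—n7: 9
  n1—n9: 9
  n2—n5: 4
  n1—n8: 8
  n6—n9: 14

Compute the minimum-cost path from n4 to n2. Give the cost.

Some routes from n4 to n2:
n4 - n9 - n6 - n5 - n2: 12 + 14 + 2 + 4 = 32
n4 - n9 - n7 - n2: 12 + 11 + 11 = 34
n4 - n9 - n1 - n5 - n6 - n2: 12 + 9 + 2 + 2 + 10 = 35
n4 - n9 - n1 - n5 - n2: 12 + 9 + 2 + 4 = 27
Shortest: 27.

27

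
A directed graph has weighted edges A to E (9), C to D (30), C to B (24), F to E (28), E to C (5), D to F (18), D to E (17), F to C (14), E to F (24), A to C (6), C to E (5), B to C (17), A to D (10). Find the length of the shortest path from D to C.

22

Paths from D to C:
D → F → E → C: 18 + 28 + 5 = 51
D → E → F → C: 17 + 24 + 14 = 55
D → E → C: 17 + 5 = 22
D → F → C: 18 + 14 = 32
Best route has total 22.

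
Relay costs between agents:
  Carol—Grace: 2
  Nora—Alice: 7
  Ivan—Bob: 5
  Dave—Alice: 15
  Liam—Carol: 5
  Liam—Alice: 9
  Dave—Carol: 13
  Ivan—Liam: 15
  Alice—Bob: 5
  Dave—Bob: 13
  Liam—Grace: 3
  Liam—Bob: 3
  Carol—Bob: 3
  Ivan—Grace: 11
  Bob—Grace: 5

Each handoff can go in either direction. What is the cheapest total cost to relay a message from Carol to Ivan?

Checking several routes:
Carol - Bob - Ivan: 3 + 5 = 8
Carol - Grace - Liam - Bob - Ivan: 2 + 3 + 3 + 5 = 13
Carol - Liam - Bob - Ivan: 5 + 3 + 5 = 13
Carol - Grace - Bob - Ivan: 2 + 5 + 5 = 12
The minimum is 8.

8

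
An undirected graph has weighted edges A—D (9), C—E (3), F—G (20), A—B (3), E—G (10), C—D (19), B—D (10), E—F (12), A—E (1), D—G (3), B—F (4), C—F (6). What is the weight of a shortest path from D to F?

14

A few of the D→F routes:
D→B→F: 10 + 4 = 14
D→A→B→F: 9 + 3 + 4 = 16
D→A→E→C→F: 9 + 1 + 3 + 6 = 19
Shortest: 14.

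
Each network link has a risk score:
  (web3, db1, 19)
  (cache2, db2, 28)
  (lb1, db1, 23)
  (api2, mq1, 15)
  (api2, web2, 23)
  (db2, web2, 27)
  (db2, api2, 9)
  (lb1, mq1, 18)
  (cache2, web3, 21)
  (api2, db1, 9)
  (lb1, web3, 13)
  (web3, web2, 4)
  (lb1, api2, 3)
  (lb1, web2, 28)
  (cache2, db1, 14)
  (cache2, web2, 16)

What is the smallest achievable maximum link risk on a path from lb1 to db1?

Some routes from lb1 to db1:
lb1 -> web3 -> db1: max(13, 19) = 19
lb1 -> mq1 -> api2 -> db1: max(18, 15, 9) = 18
lb1 -> api2 -> db1: max(3, 9) = 9
lb1 -> web3 -> web2 -> cache2 -> db1: max(13, 4, 16, 14) = 16
Best route has worst link 9.

9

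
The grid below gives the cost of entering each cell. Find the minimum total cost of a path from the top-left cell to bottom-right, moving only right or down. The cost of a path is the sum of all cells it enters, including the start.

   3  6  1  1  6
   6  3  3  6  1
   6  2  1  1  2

Cheapest: r0c0→r0c1→r0c2→r1c2→r2c2→r2c3→r2c4
  3 + 6 + 1 + 3 + 1 + 1 + 2 = 17
For comparison, the top-then-right route costs 20.

17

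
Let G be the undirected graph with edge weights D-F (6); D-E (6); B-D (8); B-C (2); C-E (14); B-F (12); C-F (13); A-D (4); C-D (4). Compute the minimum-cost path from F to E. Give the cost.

Checking several routes:
F→D→C→E: 6 + 4 + 14 = 24
F→B→D→E: 12 + 8 + 6 = 26
F→B→C→D→E: 12 + 2 + 4 + 6 = 24
F→C→D→E: 13 + 4 + 6 = 23
F→D→E: 6 + 6 = 12
The minimum is 12.

12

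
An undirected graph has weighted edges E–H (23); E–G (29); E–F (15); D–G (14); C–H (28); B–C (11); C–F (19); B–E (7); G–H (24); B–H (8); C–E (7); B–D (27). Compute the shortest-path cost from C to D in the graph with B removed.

50

Routes from C to D avoiding B:
C - F - E - G - D: 19 + 15 + 29 + 14 = 77
C - H - G - D: 28 + 24 + 14 = 66
C - F - E - H - G - D: 19 + 15 + 23 + 24 + 14 = 95
C - E - G - D: 7 + 29 + 14 = 50
C - E - H - G - D: 7 + 23 + 24 + 14 = 68
C - H - E - G - D: 28 + 23 + 29 + 14 = 94
Shortest: 50.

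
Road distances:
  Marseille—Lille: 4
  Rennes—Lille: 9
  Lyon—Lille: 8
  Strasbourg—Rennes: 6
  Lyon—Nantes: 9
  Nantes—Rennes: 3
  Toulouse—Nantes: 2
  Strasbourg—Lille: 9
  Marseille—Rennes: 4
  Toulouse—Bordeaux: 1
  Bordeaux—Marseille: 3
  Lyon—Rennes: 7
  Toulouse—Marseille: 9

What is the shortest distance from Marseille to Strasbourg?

Checking several routes:
Marseille → Bordeaux → Toulouse → Nantes → Rennes → Strasbourg: 3 + 1 + 2 + 3 + 6 = 15
Marseille → Lille → Strasbourg: 4 + 9 = 13
Marseille → Lille → Rennes → Strasbourg: 4 + 9 + 6 = 19
Marseille → Toulouse → Nantes → Rennes → Strasbourg: 9 + 2 + 3 + 6 = 20
Marseille → Rennes → Strasbourg: 4 + 6 = 10
The minimum is 10.

10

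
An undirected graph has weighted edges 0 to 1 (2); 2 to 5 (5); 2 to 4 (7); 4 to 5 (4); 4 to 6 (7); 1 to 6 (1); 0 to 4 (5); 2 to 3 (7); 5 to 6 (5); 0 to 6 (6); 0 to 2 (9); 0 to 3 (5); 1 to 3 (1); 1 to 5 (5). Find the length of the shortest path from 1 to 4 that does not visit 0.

8

Some routes from 1 to 4 avoiding 0:
1-3-2-4: 1 + 7 + 7 = 15
1-6-4: 1 + 7 = 8
1-6-5-4: 1 + 5 + 4 = 10
1-5-4: 5 + 4 = 9
Shortest: 8.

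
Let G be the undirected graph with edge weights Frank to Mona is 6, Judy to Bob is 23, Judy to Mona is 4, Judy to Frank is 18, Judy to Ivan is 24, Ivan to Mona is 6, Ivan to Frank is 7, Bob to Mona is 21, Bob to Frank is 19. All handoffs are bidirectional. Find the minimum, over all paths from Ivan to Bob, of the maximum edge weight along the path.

A few of the Ivan→Bob routes:
Ivan -> Mona -> Judy -> Frank -> Bob: max(6, 4, 18, 19) = 19
Ivan -> Mona -> Frank -> Bob: max(6, 6, 19) = 19
Ivan -> Frank -> Bob: max(7, 19) = 19
The minimum achievable maximum is 19.

19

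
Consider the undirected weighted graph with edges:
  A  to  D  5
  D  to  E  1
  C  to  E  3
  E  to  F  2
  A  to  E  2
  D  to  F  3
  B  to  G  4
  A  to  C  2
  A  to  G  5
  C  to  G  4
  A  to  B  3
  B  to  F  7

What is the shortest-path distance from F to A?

Checking several routes:
F - E - C - A: 2 + 3 + 2 = 7
F - D - E - A: 3 + 1 + 2 = 6
F - E - A: 2 + 2 = 4
F - E - D - A: 2 + 1 + 5 = 8
F - D - A: 3 + 5 = 8
Shortest: 4.

4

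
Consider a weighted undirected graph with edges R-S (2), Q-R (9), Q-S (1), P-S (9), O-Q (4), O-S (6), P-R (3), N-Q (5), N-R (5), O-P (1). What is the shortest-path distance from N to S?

6

Some routes from N to S:
N→R→P→O→Q→S: 5 + 3 + 1 + 4 + 1 = 14
N→Q→S: 5 + 1 = 6
N→R→S: 5 + 2 = 7
N→R→Q→S: 5 + 9 + 1 = 15
Shortest: 6.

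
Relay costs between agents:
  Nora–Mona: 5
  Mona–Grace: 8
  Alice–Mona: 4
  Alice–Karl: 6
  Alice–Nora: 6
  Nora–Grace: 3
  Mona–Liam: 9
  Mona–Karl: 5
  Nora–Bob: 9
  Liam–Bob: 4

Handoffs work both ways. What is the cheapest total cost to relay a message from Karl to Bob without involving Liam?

Some routes from Karl to Bob avoiding Liam:
Karl-Mona-Nora-Bob: 5 + 5 + 9 = 19
Karl-Alice-Nora-Bob: 6 + 6 + 9 = 21
Karl-Mona-Alice-Nora-Bob: 5 + 4 + 6 + 9 = 24
Shortest: 19.

19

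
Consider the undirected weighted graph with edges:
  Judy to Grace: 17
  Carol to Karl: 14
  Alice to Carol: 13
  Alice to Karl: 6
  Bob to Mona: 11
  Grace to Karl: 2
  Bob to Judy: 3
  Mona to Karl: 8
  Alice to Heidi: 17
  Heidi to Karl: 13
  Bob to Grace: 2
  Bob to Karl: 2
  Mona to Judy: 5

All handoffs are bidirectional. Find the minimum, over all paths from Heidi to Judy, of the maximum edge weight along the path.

Comparing a few candidate routes:
Heidi -> Karl -> Bob -> Mona -> Judy: max(13, 2, 11, 5) = 13
Heidi -> Karl -> Bob -> Judy: max(13, 2, 3) = 13
Heidi -> Karl -> Grace -> Bob -> Mona -> Judy: max(13, 2, 2, 11, 5) = 13
Heidi -> Karl -> Grace -> Bob -> Judy: max(13, 2, 2, 3) = 13
Best route has worst link 13.

13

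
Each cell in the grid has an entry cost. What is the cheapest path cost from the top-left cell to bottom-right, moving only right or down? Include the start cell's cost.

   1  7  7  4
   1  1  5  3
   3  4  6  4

15

Take r0c0→r1c0→r1c1→r1c2→r1c3→r2c3 for a total of 1 + 1 + 1 + 5 + 3 + 4 = 15.
(Top row then right column would cost 26.)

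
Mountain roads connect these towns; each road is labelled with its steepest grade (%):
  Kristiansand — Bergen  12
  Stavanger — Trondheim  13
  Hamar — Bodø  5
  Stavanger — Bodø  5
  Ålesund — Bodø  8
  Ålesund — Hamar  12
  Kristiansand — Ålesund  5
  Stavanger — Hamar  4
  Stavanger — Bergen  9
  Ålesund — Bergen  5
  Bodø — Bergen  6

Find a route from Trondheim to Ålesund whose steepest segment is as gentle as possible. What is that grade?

13

Some routes from Trondheim to Ålesund:
Trondheim → Stavanger → Bergen → Kristiansand → Ålesund: max(13, 9, 12, 5) = 13
Trondheim → Stavanger → Bodø → Bergen → Kristiansand → Ålesund: max(13, 5, 6, 12, 5) = 13
Trondheim → Stavanger → Bodø → Hamar → Ålesund: max(13, 5, 5, 12) = 13
Trondheim → Stavanger → Bodø → Bergen → Ålesund: max(13, 5, 6, 5) = 13
Trondheim → Stavanger → Bodø → Ålesund: max(13, 5, 8) = 13
The minimum achievable maximum is 13%.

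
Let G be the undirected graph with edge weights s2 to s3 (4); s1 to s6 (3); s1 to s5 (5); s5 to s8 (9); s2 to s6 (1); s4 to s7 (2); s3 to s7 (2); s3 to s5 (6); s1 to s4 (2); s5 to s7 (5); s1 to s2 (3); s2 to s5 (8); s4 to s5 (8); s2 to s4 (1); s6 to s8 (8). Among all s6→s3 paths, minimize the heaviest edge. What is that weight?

Some routes from s6 to s3:
s6 - s2 - s4 - s7 - s3: max(1, 1, 2, 2) = 2
s6 - s1 - s2 - s4 - s7 - s3: max(3, 3, 1, 2, 2) = 3
s6 - s1 - s4 - s7 - s3: max(3, 2, 2, 2) = 3
Best route has worst link 2.

2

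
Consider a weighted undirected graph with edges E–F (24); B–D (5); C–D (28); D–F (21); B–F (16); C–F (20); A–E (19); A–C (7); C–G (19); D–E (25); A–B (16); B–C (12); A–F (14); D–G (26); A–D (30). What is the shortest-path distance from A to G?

26

Some routes from A to G:
A → B → D → G: 16 + 5 + 26 = 47
A → C → G: 7 + 19 = 26
A → B → C → G: 16 + 12 + 19 = 47
The minimum is 26.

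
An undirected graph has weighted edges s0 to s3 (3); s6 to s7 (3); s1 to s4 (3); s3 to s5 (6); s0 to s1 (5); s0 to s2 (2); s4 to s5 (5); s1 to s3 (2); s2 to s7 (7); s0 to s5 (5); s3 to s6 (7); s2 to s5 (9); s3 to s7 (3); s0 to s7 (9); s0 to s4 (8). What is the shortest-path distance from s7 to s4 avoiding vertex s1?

14

A few of the s7→s4 routes:
s7 - s3 - s5 - s4: 3 + 6 + 5 = 14
s7 - s3 - s0 - s4: 3 + 3 + 8 = 14
s7 - s3 - s0 - s5 - s4: 3 + 3 + 5 + 5 = 16
Best route has total 14.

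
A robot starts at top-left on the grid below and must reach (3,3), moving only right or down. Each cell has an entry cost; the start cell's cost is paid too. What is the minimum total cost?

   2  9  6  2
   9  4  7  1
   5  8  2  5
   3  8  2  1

26

Take (0,0) -> (0,1) -> (0,2) -> (0,3) -> (1,3) -> (2,3) -> (3,3) for a total of 2 + 9 + 6 + 2 + 1 + 5 + 1 = 26.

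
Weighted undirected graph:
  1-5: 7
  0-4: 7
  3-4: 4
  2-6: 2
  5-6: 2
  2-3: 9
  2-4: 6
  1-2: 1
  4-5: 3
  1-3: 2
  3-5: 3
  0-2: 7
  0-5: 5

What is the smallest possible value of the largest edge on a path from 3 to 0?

Comparing a few candidate routes:
3-5-0: max(3, 5) = 5
3-1-2-0: max(2, 1, 7) = 7
3-4-5-0: max(4, 3, 5) = 5
3-1-2-4-5-0: max(2, 1, 6, 3, 5) = 6
3-1-2-6-5-0: max(2, 1, 2, 2, 5) = 5
3-4-2-6-5-0: max(4, 6, 2, 2, 5) = 6
The minimum achievable maximum is 5.

5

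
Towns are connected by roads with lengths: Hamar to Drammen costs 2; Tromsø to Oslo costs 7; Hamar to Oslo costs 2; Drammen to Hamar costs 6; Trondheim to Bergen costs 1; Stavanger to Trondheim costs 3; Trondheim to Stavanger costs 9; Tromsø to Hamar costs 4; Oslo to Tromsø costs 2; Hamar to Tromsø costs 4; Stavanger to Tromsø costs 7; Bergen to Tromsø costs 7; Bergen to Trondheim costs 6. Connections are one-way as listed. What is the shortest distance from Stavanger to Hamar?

Candidate routes:
Stavanger - Tromsø - Hamar: 7 + 4 = 11
Stavanger - Trondheim - Bergen - Tromsø - Hamar: 3 + 1 + 7 + 4 = 15
Best route has total 11.

11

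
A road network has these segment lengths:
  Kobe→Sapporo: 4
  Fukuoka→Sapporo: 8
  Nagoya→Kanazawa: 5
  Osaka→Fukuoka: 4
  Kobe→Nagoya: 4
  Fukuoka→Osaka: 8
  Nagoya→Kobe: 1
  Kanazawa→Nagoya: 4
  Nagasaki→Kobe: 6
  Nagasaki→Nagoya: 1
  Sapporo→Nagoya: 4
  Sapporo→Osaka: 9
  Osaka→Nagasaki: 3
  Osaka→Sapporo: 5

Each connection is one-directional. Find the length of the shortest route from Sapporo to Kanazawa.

9

Paths from Sapporo to Kanazawa:
Sapporo -> Osaka -> Nagasaki -> Kobe -> Nagoya -> Kanazawa: 9 + 3 + 6 + 4 + 5 = 27
Sapporo -> Osaka -> Nagasaki -> Nagoya -> Kanazawa: 9 + 3 + 1 + 5 = 18
Sapporo -> Nagoya -> Kanazawa: 4 + 5 = 9
Shortest: 9.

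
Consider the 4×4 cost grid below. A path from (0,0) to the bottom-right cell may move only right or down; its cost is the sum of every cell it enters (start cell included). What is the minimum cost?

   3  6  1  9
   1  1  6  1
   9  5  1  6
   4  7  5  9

25

Take [0,0] -> [1,0] -> [1,1] -> [2,1] -> [2,2] -> [3,2] -> [3,3] for a total of 3 + 1 + 1 + 5 + 1 + 5 + 9 = 25.
For comparison, the top-then-right route costs 35.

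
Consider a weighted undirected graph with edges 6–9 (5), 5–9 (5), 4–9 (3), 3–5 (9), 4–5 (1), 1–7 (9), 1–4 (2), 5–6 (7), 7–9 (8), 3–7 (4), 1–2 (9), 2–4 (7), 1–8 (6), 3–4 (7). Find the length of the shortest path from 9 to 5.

4

Checking several routes:
9 -> 6 -> 5: 5 + 7 = 12
9 -> 5: 5
9 -> 4 -> 3 -> 5: 3 + 7 + 9 = 19
9 -> 7 -> 3 -> 4 -> 5: 8 + 4 + 7 + 1 = 20
9 -> 4 -> 5: 3 + 1 = 4
The minimum is 4.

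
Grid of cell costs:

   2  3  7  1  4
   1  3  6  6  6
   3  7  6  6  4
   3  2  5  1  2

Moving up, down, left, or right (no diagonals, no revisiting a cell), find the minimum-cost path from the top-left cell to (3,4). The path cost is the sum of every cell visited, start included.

Path (0,0)→(1,0)→(2,0)→(3,0)→(3,1)→(3,2)→(3,3)→(3,4): 2 + 1 + 3 + 3 + 2 + 5 + 1 + 2 = 19.

19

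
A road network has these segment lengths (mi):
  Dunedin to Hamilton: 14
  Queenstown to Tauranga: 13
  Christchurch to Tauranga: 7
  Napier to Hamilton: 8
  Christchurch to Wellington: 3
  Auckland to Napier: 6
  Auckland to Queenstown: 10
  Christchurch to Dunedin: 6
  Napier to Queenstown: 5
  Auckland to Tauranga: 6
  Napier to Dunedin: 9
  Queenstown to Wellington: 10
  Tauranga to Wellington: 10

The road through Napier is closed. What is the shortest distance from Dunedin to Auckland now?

A few of the Dunedin→Auckland routes:
Dunedin→Christchurch→Wellington→Queenstown→Auckland: 6 + 3 + 10 + 10 = 29
Dunedin→Christchurch→Tauranga→Auckland: 6 + 7 + 6 = 19
Dunedin→Christchurch→Tauranga→Queenstown→Auckland: 6 + 7 + 13 + 10 = 36
Dunedin→Christchurch→Wellington→Queenstown→Tauranga→Auckland: 6 + 3 + 10 + 13 + 6 = 38
Dunedin→Christchurch→Wellington→Tauranga→Auckland: 6 + 3 + 10 + 6 = 25
Best route has total 19 mi.

19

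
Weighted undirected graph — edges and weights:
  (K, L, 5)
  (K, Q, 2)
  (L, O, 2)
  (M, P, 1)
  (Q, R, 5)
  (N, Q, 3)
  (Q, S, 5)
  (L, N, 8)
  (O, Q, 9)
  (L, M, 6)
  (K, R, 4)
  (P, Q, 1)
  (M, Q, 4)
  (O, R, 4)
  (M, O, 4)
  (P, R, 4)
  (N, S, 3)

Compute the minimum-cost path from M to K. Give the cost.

4

Checking several routes:
M → P → Q → R → K: 1 + 1 + 5 + 4 = 11
M → P → R → K: 1 + 4 + 4 = 9
M → Q → K: 4 + 2 = 6
M → P → Q → K: 1 + 1 + 2 = 4
Best route has total 4.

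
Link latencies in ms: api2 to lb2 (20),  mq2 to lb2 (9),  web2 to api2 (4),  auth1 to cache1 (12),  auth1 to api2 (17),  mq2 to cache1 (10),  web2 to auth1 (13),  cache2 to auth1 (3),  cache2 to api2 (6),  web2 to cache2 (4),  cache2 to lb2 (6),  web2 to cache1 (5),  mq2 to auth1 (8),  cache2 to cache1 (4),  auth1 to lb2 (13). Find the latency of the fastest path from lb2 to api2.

Some routes from lb2 to api2:
lb2 - cache2 - web2 - api2: 6 + 4 + 4 = 14
lb2 - auth1 - cache2 - api2: 13 + 3 + 6 = 22
lb2 - cache2 - cache1 - web2 - api2: 6 + 4 + 5 + 4 = 19
lb2 - api2: 20
lb2 - cache2 - api2: 6 + 6 = 12
Best route has total 12 ms.

12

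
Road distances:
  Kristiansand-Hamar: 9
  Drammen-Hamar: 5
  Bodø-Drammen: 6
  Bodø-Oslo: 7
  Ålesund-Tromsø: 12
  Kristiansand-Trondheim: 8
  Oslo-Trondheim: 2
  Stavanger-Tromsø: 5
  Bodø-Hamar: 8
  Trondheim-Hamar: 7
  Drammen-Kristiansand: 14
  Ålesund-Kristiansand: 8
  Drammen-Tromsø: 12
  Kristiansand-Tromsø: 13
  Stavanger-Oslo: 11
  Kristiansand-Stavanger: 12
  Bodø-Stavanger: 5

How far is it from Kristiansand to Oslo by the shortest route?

10

Checking several routes:
Kristiansand→Stavanger→Oslo: 12 + 11 = 23
Kristiansand→Stavanger→Bodø→Oslo: 12 + 5 + 7 = 24
Kristiansand→Trondheim→Oslo: 8 + 2 = 10
Kristiansand→Hamar→Trondheim→Oslo: 9 + 7 + 2 = 18
Kristiansand→Hamar→Bodø→Oslo: 9 + 8 + 7 = 24
The minimum is 10.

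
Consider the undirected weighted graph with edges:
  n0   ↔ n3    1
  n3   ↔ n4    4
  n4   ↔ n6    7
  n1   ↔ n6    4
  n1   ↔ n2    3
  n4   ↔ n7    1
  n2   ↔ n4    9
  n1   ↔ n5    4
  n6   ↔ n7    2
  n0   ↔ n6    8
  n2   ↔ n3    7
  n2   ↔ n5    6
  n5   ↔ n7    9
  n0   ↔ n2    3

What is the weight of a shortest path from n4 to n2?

Checking several routes:
n4 → n3 → n0 → n2: 4 + 1 + 3 = 8
n4 → n7 → n6 → n1 → n2: 1 + 2 + 4 + 3 = 10
n4 → n2: 9
Shortest: 8.

8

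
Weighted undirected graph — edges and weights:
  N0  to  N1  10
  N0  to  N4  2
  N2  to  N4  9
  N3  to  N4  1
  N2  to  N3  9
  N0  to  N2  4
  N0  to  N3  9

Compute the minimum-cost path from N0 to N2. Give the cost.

4

Comparing a few candidate routes:
N0 → N2: 4
N0 → N4 → N2: 2 + 9 = 11
N0 → N4 → N3 → N2: 2 + 1 + 9 = 12
The minimum is 4.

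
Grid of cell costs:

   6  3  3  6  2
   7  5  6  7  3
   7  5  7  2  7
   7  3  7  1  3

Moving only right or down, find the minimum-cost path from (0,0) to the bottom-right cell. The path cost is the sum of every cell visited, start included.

31

Path [0,0]→[0,1]→[0,2]→[0,3]→[1,3]→[2,3]→[3,3]→[3,4]: 6 + 3 + 3 + 6 + 7 + 2 + 1 + 3 = 31.
For comparison, the top-then-right route costs 33.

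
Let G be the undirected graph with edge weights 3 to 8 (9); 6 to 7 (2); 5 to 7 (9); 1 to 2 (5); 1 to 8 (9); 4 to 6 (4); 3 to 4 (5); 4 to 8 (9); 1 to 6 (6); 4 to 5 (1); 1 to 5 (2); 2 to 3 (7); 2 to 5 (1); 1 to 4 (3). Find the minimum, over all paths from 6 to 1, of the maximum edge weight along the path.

4

A few of the 6→1 routes:
6→1: max(6) = 6
6→4→5→2→1: max(4, 1, 1, 5) = 5
6→4→3→2→1: max(4, 5, 7, 5) = 7
6→4→5→1: max(4, 1, 2) = 4
6→4→1: max(4, 3) = 4
Best route has worst link 4.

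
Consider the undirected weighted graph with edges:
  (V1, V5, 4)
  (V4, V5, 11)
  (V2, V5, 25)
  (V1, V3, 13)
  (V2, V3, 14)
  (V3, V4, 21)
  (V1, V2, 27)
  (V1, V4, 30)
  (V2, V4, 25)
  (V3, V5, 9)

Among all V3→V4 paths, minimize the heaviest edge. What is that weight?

11

Checking several routes:
V3 -> V4: max(21) = 21
V3 -> V5 -> V4: max(9, 11) = 11
V3 -> V2 -> V5 -> V4: max(14, 25, 11) = 25
V3 -> V1 -> V5 -> V4: max(13, 4, 11) = 13
The minimum achievable maximum is 11.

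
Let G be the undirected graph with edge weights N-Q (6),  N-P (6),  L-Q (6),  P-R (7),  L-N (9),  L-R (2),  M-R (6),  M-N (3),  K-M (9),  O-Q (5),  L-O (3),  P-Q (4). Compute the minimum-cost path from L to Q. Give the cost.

A few of the L→Q routes:
L→N→Q: 9 + 6 = 15
L→Q: 6
L→R→P→Q: 2 + 7 + 4 = 13
L→O→Q: 3 + 5 = 8
The minimum is 6.

6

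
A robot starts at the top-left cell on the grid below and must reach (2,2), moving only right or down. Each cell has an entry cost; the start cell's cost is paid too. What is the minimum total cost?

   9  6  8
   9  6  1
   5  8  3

Cheapest: [0,0] -> [0,1] -> [1,1] -> [1,2] -> [2,2]
  9 + 6 + 6 + 1 + 3 = 25
For comparison, the top-then-right route costs 27.

25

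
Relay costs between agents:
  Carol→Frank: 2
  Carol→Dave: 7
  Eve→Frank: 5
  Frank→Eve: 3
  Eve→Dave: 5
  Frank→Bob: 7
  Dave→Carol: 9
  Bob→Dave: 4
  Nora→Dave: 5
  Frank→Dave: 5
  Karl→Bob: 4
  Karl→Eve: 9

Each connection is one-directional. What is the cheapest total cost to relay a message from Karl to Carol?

17

A few of the Karl→Carol routes:
Karl→Eve→Frank→Dave→Carol: 9 + 5 + 5 + 9 = 28
Karl→Bob→Dave→Carol: 4 + 4 + 9 = 17
Karl→Eve→Dave→Carol: 9 + 5 + 9 = 23
Best route has total 17.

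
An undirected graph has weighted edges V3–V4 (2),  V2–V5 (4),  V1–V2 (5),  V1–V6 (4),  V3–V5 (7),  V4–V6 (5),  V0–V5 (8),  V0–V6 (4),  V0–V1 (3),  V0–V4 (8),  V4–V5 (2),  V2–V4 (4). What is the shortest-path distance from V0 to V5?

8

Some routes from V0 to V5:
V0-V1-V6-V4-V5: 3 + 4 + 5 + 2 = 14
V0-V4-V5: 8 + 2 = 10
V0-V6-V4-V5: 4 + 5 + 2 = 11
V0-V5: 8
V0-V1-V2-V5: 3 + 5 + 4 = 12
Shortest: 8.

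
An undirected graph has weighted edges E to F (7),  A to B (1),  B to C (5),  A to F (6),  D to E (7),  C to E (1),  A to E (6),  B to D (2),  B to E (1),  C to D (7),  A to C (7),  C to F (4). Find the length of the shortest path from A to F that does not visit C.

6

Candidate routes:
A - B - D - E - F: 1 + 2 + 7 + 7 = 17
A - B - E - F: 1 + 1 + 7 = 9
A - F: 6
A - E - F: 6 + 7 = 13
Shortest: 6.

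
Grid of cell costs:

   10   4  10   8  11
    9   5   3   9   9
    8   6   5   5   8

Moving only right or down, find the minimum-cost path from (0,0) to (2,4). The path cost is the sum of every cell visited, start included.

40

Best path: (0,0) → (0,1) → (1,1) → (1,2) → (2,2) → (2,3) → (2,4)
Cost: 10 + 4 + 5 + 3 + 5 + 5 + 8 = 40
(Top row then right column would cost 60.)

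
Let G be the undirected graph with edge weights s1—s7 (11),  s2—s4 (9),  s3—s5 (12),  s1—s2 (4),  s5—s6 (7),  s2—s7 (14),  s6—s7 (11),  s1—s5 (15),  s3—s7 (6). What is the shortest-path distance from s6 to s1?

22

Routes from s6 to s1:
s6-s5-s3-s7-s1: 7 + 12 + 6 + 11 = 36
s6-s7-s3-s5-s1: 11 + 6 + 12 + 15 = 44
s6-s5-s3-s7-s2-s1: 7 + 12 + 6 + 14 + 4 = 43
s6-s5-s1: 7 + 15 = 22
s6-s7-s1: 11 + 11 = 22
s6-s7-s2-s1: 11 + 14 + 4 = 29
The minimum is 22.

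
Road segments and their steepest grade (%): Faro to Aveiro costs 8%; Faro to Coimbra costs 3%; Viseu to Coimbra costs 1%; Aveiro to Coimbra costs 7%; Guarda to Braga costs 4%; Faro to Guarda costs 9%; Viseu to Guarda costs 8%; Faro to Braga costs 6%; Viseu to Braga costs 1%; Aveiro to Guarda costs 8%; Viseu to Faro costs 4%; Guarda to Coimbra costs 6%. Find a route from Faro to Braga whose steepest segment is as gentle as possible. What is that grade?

3

Some routes from Faro to Braga:
Faro - Viseu - Coimbra - Guarda - Braga: max(4, 1, 6, 4) = 6
Faro - Coimbra - Viseu - Braga: max(3, 1, 1) = 3
Faro - Viseu - Braga: max(4, 1) = 4
Smallest bottleneck: 3%.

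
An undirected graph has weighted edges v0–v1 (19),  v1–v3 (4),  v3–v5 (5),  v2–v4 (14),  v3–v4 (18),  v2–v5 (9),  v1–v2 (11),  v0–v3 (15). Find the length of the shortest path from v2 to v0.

Routes from v2 to v0:
v2→v1→v0: 11 + 19 = 30
v2→v1→v3→v0: 11 + 4 + 15 = 30
v2→v5→v3→v0: 9 + 5 + 15 = 29
v2→v5→v3→v1→v0: 9 + 5 + 4 + 19 = 37
v2→v4→v3→v0: 14 + 18 + 15 = 47
v2→v4→v3→v1→v0: 14 + 18 + 4 + 19 = 55
Shortest: 29.

29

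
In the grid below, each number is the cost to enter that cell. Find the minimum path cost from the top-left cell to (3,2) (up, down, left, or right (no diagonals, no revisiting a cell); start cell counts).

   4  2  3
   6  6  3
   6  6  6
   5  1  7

Path [0,0] -> [0,1] -> [0,2] -> [1,2] -> [2,2] -> [3,2]: 4 + 2 + 3 + 3 + 6 + 7 = 25.

25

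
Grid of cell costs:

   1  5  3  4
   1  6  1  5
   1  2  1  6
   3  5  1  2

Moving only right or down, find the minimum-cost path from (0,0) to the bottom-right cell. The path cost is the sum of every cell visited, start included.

Best path: (0,0) (1,0) (2,0) (2,1) (2,2) (3,2) (3,3)
Cost: 1 + 1 + 1 + 2 + 1 + 1 + 2 = 9
(Top row then right column would cost 26.)

9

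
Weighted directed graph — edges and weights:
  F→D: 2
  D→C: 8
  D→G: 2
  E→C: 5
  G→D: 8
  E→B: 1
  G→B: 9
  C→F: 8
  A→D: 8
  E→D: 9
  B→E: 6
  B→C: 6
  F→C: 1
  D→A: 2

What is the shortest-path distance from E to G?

11

Candidate routes:
E → B → C → F → D → G: 1 + 6 + 8 + 2 + 2 = 19
E → C → F → D → G: 5 + 8 + 2 + 2 = 17
E → D → G: 9 + 2 = 11
The minimum is 11.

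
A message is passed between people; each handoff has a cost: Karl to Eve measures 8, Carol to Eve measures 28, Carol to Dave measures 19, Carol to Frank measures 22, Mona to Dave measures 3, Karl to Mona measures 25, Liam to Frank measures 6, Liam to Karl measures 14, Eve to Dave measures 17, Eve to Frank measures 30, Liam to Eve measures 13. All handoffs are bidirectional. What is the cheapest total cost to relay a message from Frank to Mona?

A few of the Frank→Mona routes:
Frank-Liam-Eve-Dave-Mona: 6 + 13 + 17 + 3 = 39
Frank-Liam-Karl-Eve-Dave-Mona: 6 + 14 + 8 + 17 + 3 = 48
Frank-Liam-Eve-Karl-Mona: 6 + 13 + 8 + 25 = 52
Frank-Carol-Dave-Mona: 22 + 19 + 3 = 44
Frank-Liam-Karl-Mona: 6 + 14 + 25 = 45
Frank-Eve-Dave-Mona: 30 + 17 + 3 = 50
Best route has total 39.

39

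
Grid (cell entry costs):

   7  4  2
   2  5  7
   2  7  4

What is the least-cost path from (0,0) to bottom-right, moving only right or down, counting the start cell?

22

Best path: (0,0) (1,0) (2,0) (2,1) (2,2)
Cost: 7 + 2 + 2 + 7 + 4 = 22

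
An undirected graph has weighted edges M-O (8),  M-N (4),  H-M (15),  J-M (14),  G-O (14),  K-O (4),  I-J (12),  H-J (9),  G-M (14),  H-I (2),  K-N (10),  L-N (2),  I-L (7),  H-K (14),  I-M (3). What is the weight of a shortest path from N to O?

12

Checking several routes:
N - L - I - H - K - O: 2 + 7 + 2 + 14 + 4 = 29
N - L - I - M - O: 2 + 7 + 3 + 8 = 20
N - M - O: 4 + 8 = 12
N - K - O: 10 + 4 = 14
N - M - I - H - K - O: 4 + 3 + 2 + 14 + 4 = 27
The minimum is 12.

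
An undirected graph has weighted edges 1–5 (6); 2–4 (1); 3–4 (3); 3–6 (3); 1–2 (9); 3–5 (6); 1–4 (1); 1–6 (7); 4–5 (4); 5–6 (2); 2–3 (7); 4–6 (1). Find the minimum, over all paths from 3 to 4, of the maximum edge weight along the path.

3

A few of the 3→4 routes:
3 → 6 → 5 → 1 → 4: max(3, 2, 6, 1) = 6
3 → 6 → 5 → 4: max(3, 2, 4) = 4
3 → 5 → 6 → 4: max(6, 2, 1) = 6
3 → 5 → 4: max(6, 4) = 6
3 → 4: max(3) = 3
3 → 6 → 4: max(3, 1) = 3
Best route has worst link 3.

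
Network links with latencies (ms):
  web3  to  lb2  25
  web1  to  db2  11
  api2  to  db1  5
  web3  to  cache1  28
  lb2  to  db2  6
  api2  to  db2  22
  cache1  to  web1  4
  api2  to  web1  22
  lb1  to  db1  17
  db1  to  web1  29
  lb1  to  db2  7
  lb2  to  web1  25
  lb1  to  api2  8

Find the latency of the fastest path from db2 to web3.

31

Some routes from db2 to web3:
db2 - lb2 - web3: 6 + 25 = 31
db2 - web1 - cache1 - web3: 11 + 4 + 28 = 43
db2 - web1 - lb2 - web3: 11 + 25 + 25 = 61
db2 - lb2 - web1 - cache1 - web3: 6 + 25 + 4 + 28 = 63
Best route has total 31 ms.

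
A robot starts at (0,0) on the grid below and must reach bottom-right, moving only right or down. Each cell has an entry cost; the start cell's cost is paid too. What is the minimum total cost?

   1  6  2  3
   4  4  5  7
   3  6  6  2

21

Cheapest: [0,0] → [0,1] → [0,2] → [0,3] → [1,3] → [2,3]
  1 + 6 + 2 + 3 + 7 + 2 = 21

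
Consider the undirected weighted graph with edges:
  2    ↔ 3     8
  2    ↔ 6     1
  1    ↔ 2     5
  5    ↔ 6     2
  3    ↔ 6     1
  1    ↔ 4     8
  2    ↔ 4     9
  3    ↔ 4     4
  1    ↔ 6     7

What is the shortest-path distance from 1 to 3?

7

Checking several routes:
1 - 6 - 3: 7 + 1 = 8
1 - 4 - 3: 8 + 4 = 12
1 - 2 - 6 - 3: 5 + 1 + 1 = 7
Best route has total 7.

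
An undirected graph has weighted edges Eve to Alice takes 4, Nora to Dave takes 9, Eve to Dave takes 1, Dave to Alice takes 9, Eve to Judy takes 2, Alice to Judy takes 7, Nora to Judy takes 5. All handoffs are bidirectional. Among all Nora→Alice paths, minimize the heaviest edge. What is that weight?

Checking several routes:
Nora → Dave → Eve → Alice: max(9, 1, 4) = 9
Nora → Judy → Alice: max(5, 7) = 7
Nora → Dave → Alice: max(9, 9) = 9
Nora → Judy → Eve → Alice: max(5, 2, 4) = 5
Smallest bottleneck: 5.

5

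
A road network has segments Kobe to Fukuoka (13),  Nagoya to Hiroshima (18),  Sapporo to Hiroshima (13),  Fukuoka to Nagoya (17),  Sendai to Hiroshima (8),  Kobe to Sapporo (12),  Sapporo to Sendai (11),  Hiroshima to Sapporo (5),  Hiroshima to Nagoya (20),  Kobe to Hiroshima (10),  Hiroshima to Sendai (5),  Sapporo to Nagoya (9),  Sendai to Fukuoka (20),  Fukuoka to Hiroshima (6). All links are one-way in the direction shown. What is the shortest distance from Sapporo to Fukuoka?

31

Paths from Sapporo to Fukuoka:
Sapporo-Hiroshima-Sendai-Fukuoka: 13 + 5 + 20 = 38
Sapporo-Nagoya-Hiroshima-Sendai-Fukuoka: 9 + 18 + 5 + 20 = 52
Sapporo-Sendai-Fukuoka: 11 + 20 = 31
Best route has total 31 km.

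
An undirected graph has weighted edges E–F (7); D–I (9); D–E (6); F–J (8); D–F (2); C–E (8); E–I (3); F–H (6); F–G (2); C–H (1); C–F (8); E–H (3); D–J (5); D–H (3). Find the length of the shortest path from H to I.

6

Some routes from H to I:
H-E-I: 3 + 3 = 6
H-C-E-I: 1 + 8 + 3 = 12
H-D-E-I: 3 + 6 + 3 = 12
H-D-F-E-I: 3 + 2 + 7 + 3 = 15
H-D-I: 3 + 9 = 12
Best route has total 6.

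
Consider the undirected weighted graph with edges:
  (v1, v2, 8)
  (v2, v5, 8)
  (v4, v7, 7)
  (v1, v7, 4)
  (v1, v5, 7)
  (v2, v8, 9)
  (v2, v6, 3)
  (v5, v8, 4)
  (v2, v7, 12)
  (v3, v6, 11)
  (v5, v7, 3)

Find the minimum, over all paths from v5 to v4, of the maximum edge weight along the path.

7

Comparing a few candidate routes:
v5→v2→v1→v7→v4: max(8, 8, 4, 7) = 8
v5→v7→v4: max(3, 7) = 7
v5→v8→v2→v1→v7→v4: max(4, 9, 8, 4, 7) = 9
v5→v1→v7→v4: max(7, 4, 7) = 7
Best route has worst link 7.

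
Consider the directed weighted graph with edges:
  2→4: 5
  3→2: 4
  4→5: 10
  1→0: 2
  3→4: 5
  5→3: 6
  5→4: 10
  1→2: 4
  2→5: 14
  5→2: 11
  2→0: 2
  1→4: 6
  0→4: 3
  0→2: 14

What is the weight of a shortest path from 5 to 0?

12

Candidate routes:
5 → 2 → 0: 11 + 2 = 13
5 → 3 → 2 → 0: 6 + 4 + 2 = 12
Best route has total 12.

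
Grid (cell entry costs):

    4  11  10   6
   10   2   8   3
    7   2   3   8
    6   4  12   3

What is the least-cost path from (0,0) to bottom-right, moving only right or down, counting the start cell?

32

Cheapest: r0c0 → r1c0 → r1c1 → r2c1 → r2c2 → r2c3 → r3c3
  4 + 10 + 2 + 2 + 3 + 8 + 3 = 32
(Top row then right column would cost 45.)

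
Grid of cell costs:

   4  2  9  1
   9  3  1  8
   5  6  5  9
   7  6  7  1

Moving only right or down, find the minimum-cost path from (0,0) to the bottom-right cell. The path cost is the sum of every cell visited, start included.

Take r0c0 r0c1 r1c1 r1c2 r2c2 r3c2 r3c3 for a total of 4 + 2 + 3 + 1 + 5 + 7 + 1 = 23.
For comparison, the top-then-right route costs 34.

23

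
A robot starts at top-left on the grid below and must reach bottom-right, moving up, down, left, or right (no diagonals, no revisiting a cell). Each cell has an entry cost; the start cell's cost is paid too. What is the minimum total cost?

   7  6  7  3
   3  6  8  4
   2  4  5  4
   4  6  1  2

Take [0,0] -> [1,0] -> [2,0] -> [2,1] -> [2,2] -> [3,2] -> [3,3] for a total of 7 + 3 + 2 + 4 + 5 + 1 + 2 = 24.

24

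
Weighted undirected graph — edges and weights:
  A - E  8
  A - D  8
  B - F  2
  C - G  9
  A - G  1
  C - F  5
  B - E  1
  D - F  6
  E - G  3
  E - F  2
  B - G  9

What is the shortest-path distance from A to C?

10

Some routes from A to C:
A-G-E-F-C: 1 + 3 + 2 + 5 = 11
A-G-C: 1 + 9 = 10
A-G-B-F-C: 1 + 9 + 2 + 5 = 17
A-E-F-C: 8 + 2 + 5 = 15
A-G-E-B-F-C: 1 + 3 + 1 + 2 + 5 = 12
A-E-B-F-C: 8 + 1 + 2 + 5 = 16
The minimum is 10.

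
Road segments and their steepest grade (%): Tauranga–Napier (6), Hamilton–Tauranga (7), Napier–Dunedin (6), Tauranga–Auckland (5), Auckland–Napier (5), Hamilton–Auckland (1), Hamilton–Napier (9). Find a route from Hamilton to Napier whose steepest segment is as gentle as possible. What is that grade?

Candidate routes:
Hamilton-Tauranga-Napier: max(7, 6) = 7
Hamilton-Auckland-Napier: max(1, 5) = 5
Hamilton-Napier: max(9) = 9
Hamilton-Tauranga-Auckland-Napier: max(7, 5, 5) = 7
Hamilton-Auckland-Tauranga-Napier: max(1, 5, 6) = 6
Best route has worst link 5%.

5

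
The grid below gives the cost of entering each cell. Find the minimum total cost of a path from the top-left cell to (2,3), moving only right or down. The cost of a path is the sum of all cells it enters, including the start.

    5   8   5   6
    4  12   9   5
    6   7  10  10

39

Take (0,0)→(0,1)→(0,2)→(0,3)→(1,3)→(2,3) for a total of 5 + 8 + 5 + 6 + 5 + 10 = 39.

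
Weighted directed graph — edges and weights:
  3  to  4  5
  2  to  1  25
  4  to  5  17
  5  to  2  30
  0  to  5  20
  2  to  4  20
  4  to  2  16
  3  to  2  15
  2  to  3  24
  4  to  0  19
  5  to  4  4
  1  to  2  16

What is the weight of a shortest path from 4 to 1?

41

Paths from 4 to 1:
4 - 5 - 2 - 1: 17 + 30 + 25 = 72
4 - 0 - 5 - 2 - 1: 19 + 20 + 30 + 25 = 94
4 - 2 - 1: 16 + 25 = 41
The minimum is 41.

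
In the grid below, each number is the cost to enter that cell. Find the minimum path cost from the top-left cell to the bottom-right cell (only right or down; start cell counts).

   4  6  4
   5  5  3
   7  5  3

One optimal route is r0c0 r0c1 r0c2 r1c2 r2c2.
Its cost is 4 + 6 + 4 + 3 + 3 = 20.

20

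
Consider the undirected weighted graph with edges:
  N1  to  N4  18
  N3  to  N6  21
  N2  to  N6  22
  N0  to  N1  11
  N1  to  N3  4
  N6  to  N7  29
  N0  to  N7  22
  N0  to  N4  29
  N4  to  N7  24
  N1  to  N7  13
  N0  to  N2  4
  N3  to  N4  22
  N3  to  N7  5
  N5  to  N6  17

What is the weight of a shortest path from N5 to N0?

43

Comparing a few candidate routes:
N5→N6→N3→N1→N0: 17 + 21 + 4 + 11 = 53
N5→N6→N2→N0: 17 + 22 + 4 = 43
N5→N6→N3→N7→N0: 17 + 21 + 5 + 22 = 65
N5→N6→N3→N7→N1→N0: 17 + 21 + 5 + 13 + 11 = 67
N5→N6→N7→N3→N1→N0: 17 + 29 + 5 + 4 + 11 = 66
N5→N6→N7→N0: 17 + 29 + 22 = 68
The minimum is 43.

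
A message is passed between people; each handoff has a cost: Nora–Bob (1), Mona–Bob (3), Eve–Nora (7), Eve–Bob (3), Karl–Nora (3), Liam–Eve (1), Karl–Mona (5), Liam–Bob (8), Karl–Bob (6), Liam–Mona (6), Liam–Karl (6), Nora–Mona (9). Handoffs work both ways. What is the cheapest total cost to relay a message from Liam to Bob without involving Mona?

Some routes from Liam to Bob avoiding Mona:
Liam -> Karl -> Nora -> Bob: 6 + 3 + 1 = 10
Liam -> Eve -> Bob: 1 + 3 = 4
Liam -> Eve -> Nora -> Bob: 1 + 7 + 1 = 9
Liam -> Bob: 8
Best route has total 4.

4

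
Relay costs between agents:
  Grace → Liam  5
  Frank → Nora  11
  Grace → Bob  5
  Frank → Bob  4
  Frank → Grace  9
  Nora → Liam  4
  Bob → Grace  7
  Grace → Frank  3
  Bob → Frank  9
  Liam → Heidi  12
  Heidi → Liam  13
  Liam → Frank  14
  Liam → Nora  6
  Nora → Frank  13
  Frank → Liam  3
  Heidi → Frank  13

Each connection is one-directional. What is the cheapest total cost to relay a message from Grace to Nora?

Some routes from Grace to Nora:
Grace -> Frank -> Nora: 3 + 11 = 14
Grace -> Frank -> Liam -> Nora: 3 + 3 + 6 = 12
Grace -> Liam -> Nora: 5 + 6 = 11
Shortest: 11.

11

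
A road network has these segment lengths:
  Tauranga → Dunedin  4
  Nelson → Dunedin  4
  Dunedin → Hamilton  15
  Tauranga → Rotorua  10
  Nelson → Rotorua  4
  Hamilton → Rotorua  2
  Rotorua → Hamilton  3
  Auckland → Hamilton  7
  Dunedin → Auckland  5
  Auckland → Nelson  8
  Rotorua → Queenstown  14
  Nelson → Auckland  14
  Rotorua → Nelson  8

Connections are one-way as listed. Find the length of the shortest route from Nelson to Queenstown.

18

Comparing a few candidate routes:
Nelson - Dunedin - Auckland - Hamilton - Rotorua - Queenstown: 4 + 5 + 7 + 2 + 14 = 32
Nelson - Dunedin - Hamilton - Rotorua - Queenstown: 4 + 15 + 2 + 14 = 35
Nelson - Rotorua - Queenstown: 4 + 14 = 18
The minimum is 18.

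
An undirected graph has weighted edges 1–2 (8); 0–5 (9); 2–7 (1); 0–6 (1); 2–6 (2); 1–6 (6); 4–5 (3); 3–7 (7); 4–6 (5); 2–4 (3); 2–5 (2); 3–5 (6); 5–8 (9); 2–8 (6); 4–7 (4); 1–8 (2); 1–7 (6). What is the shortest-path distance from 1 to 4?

10

A few of the 1→4 routes:
1-8-2-4: 2 + 6 + 3 = 11
1-7-4: 6 + 4 = 10
1-2-4: 8 + 3 = 11
1-6-2-4: 6 + 2 + 3 = 11
1-7-2-4: 6 + 1 + 3 = 10
Best route has total 10.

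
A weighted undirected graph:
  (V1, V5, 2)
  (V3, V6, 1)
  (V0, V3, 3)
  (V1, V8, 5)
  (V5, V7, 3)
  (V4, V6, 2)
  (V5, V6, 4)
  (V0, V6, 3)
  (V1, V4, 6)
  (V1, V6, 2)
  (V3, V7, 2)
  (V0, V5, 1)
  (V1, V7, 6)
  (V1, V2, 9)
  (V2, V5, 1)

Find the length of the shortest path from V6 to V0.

3

Some routes from V6 to V0:
V6-V1-V5-V0: 2 + 2 + 1 = 5
V6-V0: 3
V6-V3-V7-V5-V0: 1 + 2 + 3 + 1 = 7
V6-V5-V0: 4 + 1 = 5
V6-V3-V0: 1 + 3 = 4
V6-V4-V1-V5-V0: 2 + 6 + 2 + 1 = 11
Best route has total 3.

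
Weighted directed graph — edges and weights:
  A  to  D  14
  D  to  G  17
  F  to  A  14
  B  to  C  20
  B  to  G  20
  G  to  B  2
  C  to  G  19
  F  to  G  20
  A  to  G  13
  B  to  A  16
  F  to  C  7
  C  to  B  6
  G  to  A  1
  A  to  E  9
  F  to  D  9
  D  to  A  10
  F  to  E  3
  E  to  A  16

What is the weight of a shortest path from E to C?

Paths from E to C:
E → A → G → B → C: 16 + 13 + 2 + 20 = 51
E → A → D → G → B → C: 16 + 14 + 17 + 2 + 20 = 69
The minimum is 51.

51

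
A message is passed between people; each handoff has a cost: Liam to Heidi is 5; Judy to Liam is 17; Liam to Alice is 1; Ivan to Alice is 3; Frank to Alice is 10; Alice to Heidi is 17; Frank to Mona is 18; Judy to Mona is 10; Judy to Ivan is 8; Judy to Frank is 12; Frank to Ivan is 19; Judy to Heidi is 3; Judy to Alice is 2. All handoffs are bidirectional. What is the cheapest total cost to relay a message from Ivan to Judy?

Some routes from Ivan to Judy:
Ivan → Alice → Judy: 3 + 2 = 5
Ivan → Judy: 8
Ivan → Alice → Liam → Judy: 3 + 1 + 17 = 21
Ivan → Alice → Liam → Heidi → Judy: 3 + 1 + 5 + 3 = 12
Shortest: 5.

5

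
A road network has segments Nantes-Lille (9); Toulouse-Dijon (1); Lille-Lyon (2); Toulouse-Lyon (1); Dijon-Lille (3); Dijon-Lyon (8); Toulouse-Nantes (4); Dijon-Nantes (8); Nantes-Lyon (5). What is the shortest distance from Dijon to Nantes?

5

Comparing a few candidate routes:
Dijon -> Lille -> Lyon -> Nantes: 3 + 2 + 5 = 10
Dijon -> Toulouse -> Nantes: 1 + 4 = 5
Dijon -> Lille -> Lyon -> Toulouse -> Nantes: 3 + 2 + 1 + 4 = 10
Dijon -> Nantes: 8
Dijon -> Toulouse -> Lyon -> Nantes: 1 + 1 + 5 = 7
Best route has total 5 mi.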